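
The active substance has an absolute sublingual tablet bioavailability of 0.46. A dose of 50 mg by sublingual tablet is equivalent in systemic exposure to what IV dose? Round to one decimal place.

D_iv = 23.0 mg

Systemic exposure from an extravascular dose = F × D_ev, so the equivalent IV dose is F × D_ev.
D_iv = F × D_ev = 0.46 × 50 = 23 mg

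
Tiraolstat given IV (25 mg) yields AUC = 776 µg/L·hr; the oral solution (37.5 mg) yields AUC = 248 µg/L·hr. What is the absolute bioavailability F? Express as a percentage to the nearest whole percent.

F = 21%

F = (AUC_ev / D_ev) / (AUC_iv / D_iv)
  = (248/37.5) / (776/25)
  = 6.61333 / 31.04 = 0.2131
  = 21.31%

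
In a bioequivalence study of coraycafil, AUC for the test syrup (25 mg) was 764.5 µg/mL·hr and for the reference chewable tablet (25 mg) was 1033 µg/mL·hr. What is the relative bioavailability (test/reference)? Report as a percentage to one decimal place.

F_rel = 74.0%

F_rel = (AUC_test/D_test) / (AUC_ref/D_ref)
      = (764.5/25) / (1033/25)
      = 30.58 / 41.32 = 0.7401 = 74.01%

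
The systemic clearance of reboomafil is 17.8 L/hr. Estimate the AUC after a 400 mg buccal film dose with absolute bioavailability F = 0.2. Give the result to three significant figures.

AUC_0→∞ = F × Dose / CL
        = 0.2 × 400 / 17.8 = 4.49438 mg/L·hr

AUC = 4.49 mg/L·hr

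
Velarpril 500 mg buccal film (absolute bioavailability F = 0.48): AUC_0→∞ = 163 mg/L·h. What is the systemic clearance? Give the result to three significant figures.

CL = 1.47 L/h

CL = F × Dose / AUC_0→∞
   = 0.48 × 500 / 163 = 1.47239 L/h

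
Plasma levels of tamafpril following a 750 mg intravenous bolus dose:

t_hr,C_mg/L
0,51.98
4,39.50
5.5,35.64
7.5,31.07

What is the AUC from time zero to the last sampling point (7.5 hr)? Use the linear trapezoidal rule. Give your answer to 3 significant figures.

AUC = 306 mg/L·hr

Trapezoidal AUC_0→7.5:
  [0→4]: (51.98+39.50)/2 × 4 = 182.96
  [4→5.5]: (39.50+35.64)/2 × 1.5 = 56.355
  [5.5→7.5]: (35.64+31.07)/2 × 2 = 66.71
  Sum = 306.025 mg/L·hr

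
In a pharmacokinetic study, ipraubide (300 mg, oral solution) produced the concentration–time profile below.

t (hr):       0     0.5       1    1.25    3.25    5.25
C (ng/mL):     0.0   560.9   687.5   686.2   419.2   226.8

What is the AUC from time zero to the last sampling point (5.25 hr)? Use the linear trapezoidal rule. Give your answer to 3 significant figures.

AUC = 2380 ng/mL·hr

Trapezoidal AUC_0→5.25:
  [0→0.5]: (0.0+560.9)/2 × 0.5 = 140.225
  [0.5→1]: (560.9+687.5)/2 × 0.5 = 312.1
  [1→1.25]: (687.5+686.2)/2 × 0.25 = 171.7125
  [1.25→3.25]: (686.2+419.2)/2 × 2 = 1105.4
  [3.25→5.25]: (419.2+226.8)/2 × 2 = 646.0
  Sum = 2375.4375 ng/mL·hr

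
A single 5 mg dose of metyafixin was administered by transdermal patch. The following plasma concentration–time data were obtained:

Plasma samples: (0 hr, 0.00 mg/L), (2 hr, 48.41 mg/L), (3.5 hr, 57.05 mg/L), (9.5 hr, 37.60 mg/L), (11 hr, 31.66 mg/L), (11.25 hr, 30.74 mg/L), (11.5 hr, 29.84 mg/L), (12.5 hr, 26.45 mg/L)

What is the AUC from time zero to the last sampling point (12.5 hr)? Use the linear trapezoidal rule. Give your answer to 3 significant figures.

Trapezoidal AUC_0→12.5:
  [0→2]: (0.00+48.41)/2 × 2 = 48.41
  [2→3.5]: (48.41+57.05)/2 × 1.5 = 79.095
  [3.5→9.5]: (57.05+37.60)/2 × 6 = 283.95
  [9.5→11]: (37.60+31.66)/2 × 1.5 = 51.945
  [11→11.25]: (31.66+30.74)/2 × 0.25 = 7.8
  [11.25→11.5]: (30.74+29.84)/2 × 0.25 = 7.5725
  [11.5→12.5]: (29.84+26.45)/2 × 1 = 28.145
  Sum = 506.9175 mg/L·hr

AUC = 507 mg/L·hr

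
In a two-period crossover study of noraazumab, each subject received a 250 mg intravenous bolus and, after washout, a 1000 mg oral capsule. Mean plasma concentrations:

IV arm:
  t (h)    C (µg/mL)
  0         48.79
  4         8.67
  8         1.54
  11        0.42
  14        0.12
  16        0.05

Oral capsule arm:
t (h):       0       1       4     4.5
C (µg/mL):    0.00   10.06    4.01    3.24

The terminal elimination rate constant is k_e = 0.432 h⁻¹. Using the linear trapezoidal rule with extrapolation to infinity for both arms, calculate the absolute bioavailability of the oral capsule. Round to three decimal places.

Trapezoidal AUC_0→16 (IV):
  [0→4]: (48.79+8.67)/2 × 4 = 114.92
  [4→8]: (8.67+1.54)/2 × 4 = 20.42
  [8→11]: (1.54+0.42)/2 × 3 = 2.94
  [11→14]: (0.42+0.12)/2 × 3 = 0.81
  [14→16]: (0.12+0.05)/2 × 2 = 0.17
  Sum = 139.26 µg/mL·h
IV tail: 0.05/0.432 = 0.116; AUC_iv,0→∞ = 139.26 + 0.116 = 139.376 µg/mL·h
Trapezoidal AUC_0→4.5 (oral capsule):
  [0→1]: (0.00+10.06)/2 × 1 = 5.03
  [1→4]: (10.06+4.01)/2 × 3 = 21.105
  [4→4.5]: (4.01+3.24)/2 × 0.5 = 1.8125
  Sum = 27.9475 µg/mL·h
oral capsule tail: 3.24/0.432 = 7.500; AUC_ev,0→∞ = 27.9475 + 7.500 = 35.4475 µg/mL·h
F = (AUC_ev/D_ev)/(AUC_iv/D_iv) = (35.4475/1000)/(139.376/250) = 0.0354475/0.557504 = 0.0636

F = 0.064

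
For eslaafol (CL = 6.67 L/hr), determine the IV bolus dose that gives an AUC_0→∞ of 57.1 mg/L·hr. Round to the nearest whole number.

Dose = 381 mg

Dose_iv = CL × AUC_0→∞
     = 6.67 × 57.1 = 380.857 mg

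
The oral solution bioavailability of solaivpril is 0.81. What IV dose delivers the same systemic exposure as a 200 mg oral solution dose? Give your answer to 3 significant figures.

Systemic exposure from an extravascular dose = F × D_ev, so the equivalent IV dose is F × D_ev.
D_iv = F × D_ev = 0.81 × 200 = 162 mg

D_iv = 162 mg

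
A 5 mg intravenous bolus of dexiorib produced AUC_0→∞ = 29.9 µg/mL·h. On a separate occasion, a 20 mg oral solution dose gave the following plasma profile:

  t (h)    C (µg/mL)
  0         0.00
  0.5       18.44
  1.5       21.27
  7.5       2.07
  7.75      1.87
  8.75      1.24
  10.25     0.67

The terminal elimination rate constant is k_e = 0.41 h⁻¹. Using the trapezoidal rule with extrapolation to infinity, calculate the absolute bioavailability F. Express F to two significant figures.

Trapezoidal AUC_0→10.25 (oral solution):
  [0→0.5]: (0.00+18.44)/2 × 0.5 = 4.61
  [0.5→1.5]: (18.44+21.27)/2 × 1 = 19.855
  [1.5→7.5]: (21.27+2.07)/2 × 6 = 70.02
  [7.5→7.75]: (2.07+1.87)/2 × 0.25 = 0.4925
  [7.75→8.75]: (1.87+1.24)/2 × 1 = 1.555
  [8.75→10.25]: (1.24+0.67)/2 × 1.5 = 1.4325
  Sum = 97.965 µg/mL·h
Tail: C_last/k_e = 0.67/0.41 = 1.634
AUC_0→∞ (oral solution) = 97.965 + 1.634 = 99.599 µg/mL·h
F = (AUC_ev/D_ev)/(AUC_iv/D_iv) = (99.599/20)/(29.9/5) = 4.97995/5.98 = 0.8328

F = 0.83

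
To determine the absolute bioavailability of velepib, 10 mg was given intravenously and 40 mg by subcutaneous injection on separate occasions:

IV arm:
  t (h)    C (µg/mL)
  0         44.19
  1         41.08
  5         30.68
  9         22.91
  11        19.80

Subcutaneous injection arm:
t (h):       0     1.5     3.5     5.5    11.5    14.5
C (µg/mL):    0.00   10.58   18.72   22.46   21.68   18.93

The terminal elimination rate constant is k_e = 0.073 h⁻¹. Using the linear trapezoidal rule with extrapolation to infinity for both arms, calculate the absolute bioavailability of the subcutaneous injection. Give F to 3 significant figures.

Trapezoidal AUC_0→11 (IV):
  [0→1]: (44.19+41.08)/2 × 1 = 42.635
  [1→5]: (41.08+30.68)/2 × 4 = 143.52
  [5→9]: (30.68+22.91)/2 × 4 = 107.18
  [9→11]: (22.91+19.80)/2 × 2 = 42.71
  Sum = 336.045 µg/mL·h
IV tail: 19.80/0.073 = 271.233; AUC_iv,0→∞ = 336.045 + 271.233 = 607.278 µg/mL·h
Trapezoidal AUC_0→14.5 (subcutaneous injection):
  [0→1.5]: (0.00+10.58)/2 × 1.5 = 7.935
  [1.5→3.5]: (10.58+18.72)/2 × 2 = 29.3
  [3.5→5.5]: (18.72+22.46)/2 × 2 = 41.18
  [5.5→11.5]: (22.46+21.68)/2 × 6 = 132.42
  [11.5→14.5]: (21.68+18.93)/2 × 3 = 60.915
  Sum = 271.75 µg/mL·h
subcutaneous injection tail: 18.93/0.073 = 259.315; AUC_ev,0→∞ = 271.75 + 259.315 = 531.065 µg/mL·h
F = (AUC_ev/D_ev)/(AUC_iv/D_iv) = (531.065/40)/(607.278/10) = 13.276625/60.7278 = 0.2186

F = 0.219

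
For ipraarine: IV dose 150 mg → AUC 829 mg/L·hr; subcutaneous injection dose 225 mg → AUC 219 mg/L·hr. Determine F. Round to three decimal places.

F = (AUC_ev / D_ev) / (AUC_iv / D_iv)
  = (219/225) / (829/150)
  = 0.973333 / 5.52667 = 0.1761

F = 0.176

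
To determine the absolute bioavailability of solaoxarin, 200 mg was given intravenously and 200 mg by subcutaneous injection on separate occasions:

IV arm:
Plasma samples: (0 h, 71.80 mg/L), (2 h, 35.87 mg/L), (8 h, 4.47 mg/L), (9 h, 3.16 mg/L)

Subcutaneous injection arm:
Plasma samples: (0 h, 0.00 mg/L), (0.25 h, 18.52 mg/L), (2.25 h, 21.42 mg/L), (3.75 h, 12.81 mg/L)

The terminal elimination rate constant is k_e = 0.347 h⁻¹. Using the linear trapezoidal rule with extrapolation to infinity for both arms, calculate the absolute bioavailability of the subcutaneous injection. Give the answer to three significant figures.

F = 0.434

Trapezoidal AUC_0→9 (IV):
  [0→2]: (71.80+35.87)/2 × 2 = 107.67
  [2→8]: (35.87+4.47)/2 × 6 = 121.02
  [8→9]: (4.47+3.16)/2 × 1 = 3.815
  Sum = 232.505 mg/L·h
IV tail: 3.16/0.347 = 9.107; AUC_iv,0→∞ = 232.505 + 9.107 = 241.612 mg/L·h
Trapezoidal AUC_0→3.75 (subcutaneous injection):
  [0→0.25]: (0.00+18.52)/2 × 0.25 = 2.315
  [0.25→2.25]: (18.52+21.42)/2 × 2 = 39.94
  [2.25→3.75]: (21.42+12.81)/2 × 1.5 = 25.6725
  Sum = 67.9275 mg/L·h
subcutaneous injection tail: 12.81/0.347 = 36.916; AUC_ev,0→∞ = 67.9275 + 36.916 = 104.8435 mg/L·h
F = (AUC_ev/D_ev)/(AUC_iv/D_iv) = (104.8435/200)/(241.612/200) = 0.5242175/1.20806 = 0.4339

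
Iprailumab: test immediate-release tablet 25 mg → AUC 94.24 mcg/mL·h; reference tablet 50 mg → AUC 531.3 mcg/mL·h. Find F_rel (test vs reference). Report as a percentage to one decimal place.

F_rel = (AUC_test/D_test) / (AUC_ref/D_ref)
      = (94.24/25) / (531.3/50)
      = 3.7696 / 10.626 = 0.3548 = 35.48%

F_rel = 35.5%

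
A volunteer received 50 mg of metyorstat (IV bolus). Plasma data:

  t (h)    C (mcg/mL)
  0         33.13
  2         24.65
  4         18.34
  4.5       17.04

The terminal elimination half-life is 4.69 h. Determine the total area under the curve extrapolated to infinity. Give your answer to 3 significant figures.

Trapezoidal AUC_0→4.5:
  [0→2]: (33.13+24.65)/2 × 2 = 57.78
  [2→4]: (24.65+18.34)/2 × 2 = 42.99
  [4→4.5]: (18.34+17.04)/2 × 0.5 = 8.845
  Sum = 109.615 mcg/mL·h
k_e = ln2 / t½ = 0.693147 / 4.69 = 0.1478 h^-1
Extrapolated tail: C_last / k_e = 17.04 / 0.1478 = 115.291
AUC_0→∞ = 109.615 + 115.291 = 224.906 mcg/mL·h

AUC = 225 mcg/mL·h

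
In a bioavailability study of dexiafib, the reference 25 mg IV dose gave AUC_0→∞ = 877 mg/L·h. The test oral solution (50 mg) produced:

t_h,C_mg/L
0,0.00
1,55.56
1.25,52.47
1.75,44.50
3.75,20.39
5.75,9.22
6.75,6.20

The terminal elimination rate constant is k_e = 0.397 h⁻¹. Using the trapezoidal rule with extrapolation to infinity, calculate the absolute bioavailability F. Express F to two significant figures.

F = 0.10

Trapezoidal AUC_0→6.75 (oral solution):
  [0→1]: (0.00+55.56)/2 × 1 = 27.78
  [1→1.25]: (55.56+52.47)/2 × 0.25 = 13.50375
  [1.25→1.75]: (52.47+44.50)/2 × 0.5 = 24.2425
  [1.75→3.75]: (44.50+20.39)/2 × 2 = 64.89
  [3.75→5.75]: (20.39+9.22)/2 × 2 = 29.61
  [5.75→6.75]: (9.22+6.20)/2 × 1 = 7.71
  Sum = 167.73625 mg/L·h
Tail: C_last/k_e = 6.20/0.397 = 15.617
AUC_0→∞ (oral solution) = 167.73625 + 15.617 = 183.35325 mg/L·h
F = (AUC_ev/D_ev)/(AUC_iv/D_iv) = (183.35325/50)/(877/25) = 3.667065/35.08 = 0.1045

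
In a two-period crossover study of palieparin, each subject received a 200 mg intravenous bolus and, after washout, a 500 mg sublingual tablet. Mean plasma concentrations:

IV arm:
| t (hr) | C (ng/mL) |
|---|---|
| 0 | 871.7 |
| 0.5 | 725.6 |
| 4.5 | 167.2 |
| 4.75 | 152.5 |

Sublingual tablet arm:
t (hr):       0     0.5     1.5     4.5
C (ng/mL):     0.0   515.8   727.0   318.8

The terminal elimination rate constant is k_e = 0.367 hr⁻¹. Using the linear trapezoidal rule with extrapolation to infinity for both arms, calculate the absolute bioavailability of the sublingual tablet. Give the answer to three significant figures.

F = 0.483

Trapezoidal AUC_0→4.75 (IV):
  [0→0.5]: (871.7+725.6)/2 × 0.5 = 399.325
  [0.5→4.5]: (725.6+167.2)/2 × 4 = 1785.6
  [4.5→4.75]: (167.2+152.5)/2 × 0.25 = 39.9625
  Sum = 2224.8875 ng/mL·hr
IV tail: 152.5/0.367 = 415.531; AUC_iv,0→∞ = 2224.8875 + 415.531 = 2640.4185 ng/mL·hr
Trapezoidal AUC_0→4.5 (sublingual tablet):
  [0→0.5]: (0.0+515.8)/2 × 0.5 = 128.95
  [0.5→1.5]: (515.8+727.0)/2 × 1 = 621.4
  [1.5→4.5]: (727.0+318.8)/2 × 3 = 1568.7
  Sum = 2319.05 ng/mL·hr
sublingual tablet tail: 318.8/0.367 = 868.665; AUC_ev,0→∞ = 2319.05 + 868.665 = 3187.715 ng/mL·hr
F = (AUC_ev/D_ev)/(AUC_iv/D_iv) = (3187.715/500)/(2640.4185/200) = 6.37543/13.2021 = 0.4829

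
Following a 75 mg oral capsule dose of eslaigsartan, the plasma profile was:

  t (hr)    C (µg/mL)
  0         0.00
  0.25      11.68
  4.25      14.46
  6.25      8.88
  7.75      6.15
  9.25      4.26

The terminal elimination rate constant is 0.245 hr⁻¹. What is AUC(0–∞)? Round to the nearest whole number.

AUC = 114 µg/mL·hr

Trapezoidal AUC_0→9.25:
  [0→0.25]: (0.00+11.68)/2 × 0.25 = 1.46
  [0.25→4.25]: (11.68+14.46)/2 × 4 = 52.28
  [4.25→6.25]: (14.46+8.88)/2 × 2 = 23.34
  [6.25→7.75]: (8.88+6.15)/2 × 1.5 = 11.2725
  [7.75→9.25]: (6.15+4.26)/2 × 1.5 = 7.8075
  Sum = 96.16 µg/mL·hr
Extrapolated tail: C_last / k_e = 4.26 / 0.245 = 17.388
AUC_0→∞ = 96.16 + 17.388 = 113.548 µg/mL·hr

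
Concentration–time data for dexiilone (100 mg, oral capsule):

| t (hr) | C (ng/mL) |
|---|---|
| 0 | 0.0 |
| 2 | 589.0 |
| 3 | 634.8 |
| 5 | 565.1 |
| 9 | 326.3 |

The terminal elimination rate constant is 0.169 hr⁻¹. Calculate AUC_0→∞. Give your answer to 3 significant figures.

Trapezoidal AUC_0→9:
  [0→2]: (0.0+589.0)/2 × 2 = 589.0
  [2→3]: (589.0+634.8)/2 × 1 = 611.9
  [3→5]: (634.8+565.1)/2 × 2 = 1199.9
  [5→9]: (565.1+326.3)/2 × 4 = 1782.8
  Sum = 4183.6 ng/mL·hr
Extrapolated tail: C_last / k_e = 326.3 / 0.169 = 1930.769
AUC_0→∞ = 4183.6 + 1930.769 = 6114.369 ng/mL·hr

AUC = 6110 ng/mL·hr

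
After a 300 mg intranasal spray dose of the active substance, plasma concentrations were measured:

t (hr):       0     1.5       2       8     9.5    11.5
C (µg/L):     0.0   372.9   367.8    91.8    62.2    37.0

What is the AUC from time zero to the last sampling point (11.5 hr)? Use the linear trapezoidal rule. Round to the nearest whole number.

Trapezoidal AUC_0→11.5:
  [0→1.5]: (0.0+372.9)/2 × 1.5 = 279.675
  [1.5→2]: (372.9+367.8)/2 × 0.5 = 185.175
  [2→8]: (367.8+91.8)/2 × 6 = 1378.8
  [8→9.5]: (91.8+62.2)/2 × 1.5 = 115.5
  [9.5→11.5]: (62.2+37.0)/2 × 2 = 99.2
  Sum = 2058.35 µg/L·hr

AUC = 2058 µg/L·hr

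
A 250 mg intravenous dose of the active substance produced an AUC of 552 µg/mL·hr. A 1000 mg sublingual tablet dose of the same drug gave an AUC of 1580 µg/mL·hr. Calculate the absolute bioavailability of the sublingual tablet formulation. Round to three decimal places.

F = 0.716

F = (AUC_ev / D_ev) / (AUC_iv / D_iv)
  = (1580/1000) / (552/250)
  = 1.58 / 2.208 = 0.7156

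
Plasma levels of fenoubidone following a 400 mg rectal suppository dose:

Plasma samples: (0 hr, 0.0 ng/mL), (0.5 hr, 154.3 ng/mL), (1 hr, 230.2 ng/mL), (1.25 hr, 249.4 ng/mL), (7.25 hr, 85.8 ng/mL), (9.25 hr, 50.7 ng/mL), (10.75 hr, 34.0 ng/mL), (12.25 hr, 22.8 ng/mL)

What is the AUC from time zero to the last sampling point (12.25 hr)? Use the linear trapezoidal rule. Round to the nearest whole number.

Trapezoidal AUC_0→12.25:
  [0→0.5]: (0.0+154.3)/2 × 0.5 = 38.575
  [0.5→1]: (154.3+230.2)/2 × 0.5 = 96.125
  [1→1.25]: (230.2+249.4)/2 × 0.25 = 59.95
  [1.25→7.25]: (249.4+85.8)/2 × 6 = 1005.6
  [7.25→9.25]: (85.8+50.7)/2 × 2 = 136.5
  [9.25→10.75]: (50.7+34.0)/2 × 1.5 = 63.525
  [10.75→12.25]: (34.0+22.8)/2 × 1.5 = 42.6
  Sum = 1442.875 ng/mL·hr

AUC = 1443 ng/mL·hr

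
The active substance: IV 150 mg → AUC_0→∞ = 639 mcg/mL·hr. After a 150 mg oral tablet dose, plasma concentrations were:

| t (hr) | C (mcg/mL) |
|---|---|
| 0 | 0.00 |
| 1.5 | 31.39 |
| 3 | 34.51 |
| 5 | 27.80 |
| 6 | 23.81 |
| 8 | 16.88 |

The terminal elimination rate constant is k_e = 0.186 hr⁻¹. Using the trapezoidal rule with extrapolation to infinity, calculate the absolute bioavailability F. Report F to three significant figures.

F = 0.458

Trapezoidal AUC_0→8 (oral tablet):
  [0→1.5]: (0.00+31.39)/2 × 1.5 = 23.5425
  [1.5→3]: (31.39+34.51)/2 × 1.5 = 49.425
  [3→5]: (34.51+27.80)/2 × 2 = 62.31
  [5→6]: (27.80+23.81)/2 × 1 = 25.805
  [6→8]: (23.81+16.88)/2 × 2 = 40.69
  Sum = 201.7725 mcg/mL·hr
Tail: C_last/k_e = 16.88/0.186 = 90.753
AUC_0→∞ (oral tablet) = 201.7725 + 90.753 = 292.5255 mcg/mL·hr
F = (AUC_ev/D_ev)/(AUC_iv/D_iv) = (292.5255/150)/(639/150) = 1.95017/4.26 = 0.4578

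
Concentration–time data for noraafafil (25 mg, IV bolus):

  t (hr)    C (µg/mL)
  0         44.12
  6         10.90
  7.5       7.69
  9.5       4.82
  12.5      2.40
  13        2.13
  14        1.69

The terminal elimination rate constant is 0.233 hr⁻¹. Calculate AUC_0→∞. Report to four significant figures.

AUC = 212.6 µg/mL·hr

Trapezoidal AUC_0→14:
  [0→6]: (44.12+10.90)/2 × 6 = 165.06
  [6→7.5]: (10.90+7.69)/2 × 1.5 = 13.9425
  [7.5→9.5]: (7.69+4.82)/2 × 2 = 12.51
  [9.5→12.5]: (4.82+2.40)/2 × 3 = 10.83
  [12.5→13]: (2.40+2.13)/2 × 0.5 = 1.1325
  [13→14]: (2.13+1.69)/2 × 1 = 1.91
  Sum = 205.385 µg/mL·hr
Extrapolated tail: C_last / k_e = 1.69 / 0.233 = 7.253
AUC_0→∞ = 205.385 + 7.253 = 212.638 µg/mL·hr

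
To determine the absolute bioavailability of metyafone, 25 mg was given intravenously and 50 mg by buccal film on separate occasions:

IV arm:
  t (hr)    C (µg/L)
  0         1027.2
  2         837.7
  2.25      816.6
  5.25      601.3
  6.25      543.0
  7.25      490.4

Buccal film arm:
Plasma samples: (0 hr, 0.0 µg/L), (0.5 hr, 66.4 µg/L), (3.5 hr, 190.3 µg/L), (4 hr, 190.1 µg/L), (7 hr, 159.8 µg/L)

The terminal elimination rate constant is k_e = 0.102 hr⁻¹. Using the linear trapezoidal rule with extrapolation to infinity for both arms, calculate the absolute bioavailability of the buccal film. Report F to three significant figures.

F = 0.128

Trapezoidal AUC_0→7.25 (IV):
  [0→2]: (1027.2+837.7)/2 × 2 = 1864.9
  [2→2.25]: (837.7+816.6)/2 × 0.25 = 206.7875
  [2.25→5.25]: (816.6+601.3)/2 × 3 = 2126.85
  [5.25→6.25]: (601.3+543.0)/2 × 1 = 572.15
  [6.25→7.25]: (543.0+490.4)/2 × 1 = 516.7
  Sum = 5287.3875 µg/L·hr
IV tail: 490.4/0.102 = 4807.843; AUC_iv,0→∞ = 5287.3875 + 4807.843 = 10095.2305 µg/L·hr
Trapezoidal AUC_0→7 (buccal film):
  [0→0.5]: (0.0+66.4)/2 × 0.5 = 16.6
  [0.5→3.5]: (66.4+190.3)/2 × 3 = 385.05
  [3.5→4]: (190.3+190.1)/2 × 0.5 = 95.1
  [4→7]: (190.1+159.8)/2 × 3 = 524.85
  Sum = 1021.6 µg/L·hr
buccal film tail: 159.8/0.102 = 1566.667; AUC_ev,0→∞ = 1021.6 + 1566.667 = 2588.267 µg/L·hr
F = (AUC_ev/D_ev)/(AUC_iv/D_iv) = (2588.267/50)/(10095.2305/25) = 51.76534/403.80922 = 0.1282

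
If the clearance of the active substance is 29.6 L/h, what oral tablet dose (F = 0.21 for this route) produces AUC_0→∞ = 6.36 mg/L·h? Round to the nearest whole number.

Dose = 896 mg

Dose = CL × AUC_0→∞ / F
     = 29.6 × 6.36 / 0.21 = 896.457 mg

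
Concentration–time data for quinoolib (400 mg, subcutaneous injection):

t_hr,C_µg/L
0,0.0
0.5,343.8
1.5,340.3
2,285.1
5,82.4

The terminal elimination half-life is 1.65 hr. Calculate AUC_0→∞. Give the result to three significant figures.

Trapezoidal AUC_0→5:
  [0→0.5]: (0.0+343.8)/2 × 0.5 = 85.95
  [0.5→1.5]: (343.8+340.3)/2 × 1 = 342.05
  [1.5→2]: (340.3+285.1)/2 × 0.5 = 156.35
  [2→5]: (285.1+82.4)/2 × 3 = 551.25
  Sum = 1135.6 µg/L·hr
k_e = ln2 / t½ = 0.693147 / 1.65 = 0.4201 hr^-1
Extrapolated tail: C_last / k_e = 82.4 / 0.4201 = 196.144
AUC_0→∞ = 1135.6 + 196.144 = 1331.744 µg/L·hr

AUC = 1330 µg/L·hr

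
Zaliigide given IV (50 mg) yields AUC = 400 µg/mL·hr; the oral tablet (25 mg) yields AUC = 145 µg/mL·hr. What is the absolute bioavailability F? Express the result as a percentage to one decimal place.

F = (AUC_ev / D_ev) / (AUC_iv / D_iv)
  = (145/25) / (400/50)
  = 5.8 / 8 = 0.7250
  = 72.50%

F = 72.5%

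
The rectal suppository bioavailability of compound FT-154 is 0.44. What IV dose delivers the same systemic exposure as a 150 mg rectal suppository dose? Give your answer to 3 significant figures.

Systemic exposure from an extravascular dose = F × D_ev, so the equivalent IV dose is F × D_ev.
D_iv = F × D_ev = 0.44 × 150 = 66 mg

D_iv = 66.0 mg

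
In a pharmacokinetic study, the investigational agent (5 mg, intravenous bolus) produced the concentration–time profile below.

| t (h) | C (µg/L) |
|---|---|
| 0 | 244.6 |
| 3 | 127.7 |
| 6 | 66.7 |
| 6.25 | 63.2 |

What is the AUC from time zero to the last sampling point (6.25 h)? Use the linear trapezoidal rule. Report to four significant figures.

Trapezoidal AUC_0→6.25:
  [0→3]: (244.6+127.7)/2 × 3 = 558.45
  [3→6]: (127.7+66.7)/2 × 3 = 291.6
  [6→6.25]: (66.7+63.2)/2 × 0.25 = 16.2375
  Sum = 866.2875 µg/L·h

AUC = 866.3 µg/L·h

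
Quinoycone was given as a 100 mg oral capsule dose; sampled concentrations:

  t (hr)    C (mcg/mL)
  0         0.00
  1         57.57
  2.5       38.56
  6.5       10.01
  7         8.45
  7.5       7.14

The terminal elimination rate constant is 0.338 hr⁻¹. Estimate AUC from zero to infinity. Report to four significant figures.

AUC = 227.7 mcg/mL·hr

Trapezoidal AUC_0→7.5:
  [0→1]: (0.00+57.57)/2 × 1 = 28.785
  [1→2.5]: (57.57+38.56)/2 × 1.5 = 72.0975
  [2.5→6.5]: (38.56+10.01)/2 × 4 = 97.14
  [6.5→7]: (10.01+8.45)/2 × 0.5 = 4.615
  [7→7.5]: (8.45+7.14)/2 × 0.5 = 3.8975
  Sum = 206.535 mcg/mL·hr
Extrapolated tail: C_last / k_e = 7.14 / 0.338 = 21.124
AUC_0→∞ = 206.535 + 21.124 = 227.659 mcg/mL·hr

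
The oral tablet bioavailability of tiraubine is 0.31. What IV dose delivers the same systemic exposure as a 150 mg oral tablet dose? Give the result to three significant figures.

D_iv = 46.5 mg

Systemic exposure from an extravascular dose = F × D_ev, so the equivalent IV dose is F × D_ev.
D_iv = F × D_ev = 0.31 × 150 = 46.5 mg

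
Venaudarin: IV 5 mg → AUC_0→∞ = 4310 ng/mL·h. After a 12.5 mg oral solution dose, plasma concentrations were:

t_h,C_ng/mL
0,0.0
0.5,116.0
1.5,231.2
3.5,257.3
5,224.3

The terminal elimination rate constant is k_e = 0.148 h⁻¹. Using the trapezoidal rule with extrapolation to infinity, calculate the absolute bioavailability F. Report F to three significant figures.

F = 0.238

Trapezoidal AUC_0→5 (oral solution):
  [0→0.5]: (0.0+116.0)/2 × 0.5 = 29.0
  [0.5→1.5]: (116.0+231.2)/2 × 1 = 173.6
  [1.5→3.5]: (231.2+257.3)/2 × 2 = 488.5
  [3.5→5]: (257.3+224.3)/2 × 1.5 = 361.2
  Sum = 1052.3 ng/mL·h
Tail: C_last/k_e = 224.3/0.148 = 1515.541
AUC_0→∞ (oral solution) = 1052.3 + 1515.541 = 2567.841 ng/mL·h
F = (AUC_ev/D_ev)/(AUC_iv/D_iv) = (2567.841/12.5)/(4310/5) = 205.42728/862 = 0.2383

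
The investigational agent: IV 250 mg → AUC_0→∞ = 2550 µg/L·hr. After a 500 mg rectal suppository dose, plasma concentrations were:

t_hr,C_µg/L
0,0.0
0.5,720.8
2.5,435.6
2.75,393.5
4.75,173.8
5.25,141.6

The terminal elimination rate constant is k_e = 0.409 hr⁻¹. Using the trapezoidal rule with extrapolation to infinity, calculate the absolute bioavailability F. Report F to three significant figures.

Trapezoidal AUC_0→5.25 (rectal suppository):
  [0→0.5]: (0.0+720.8)/2 × 0.5 = 180.2
  [0.5→2.5]: (720.8+435.6)/2 × 2 = 1156.4
  [2.5→2.75]: (435.6+393.5)/2 × 0.25 = 103.6375
  [2.75→4.75]: (393.5+173.8)/2 × 2 = 567.3
  [4.75→5.25]: (173.8+141.6)/2 × 0.5 = 78.85
  Sum = 2086.3875 µg/L·hr
Tail: C_last/k_e = 141.6/0.409 = 346.210
AUC_0→∞ (rectal suppository) = 2086.3875 + 346.210 = 2432.5975 µg/L·hr
F = (AUC_ev/D_ev)/(AUC_iv/D_iv) = (2432.5975/500)/(2550/250) = 4.865195/10.2 = 0.4770

F = 0.477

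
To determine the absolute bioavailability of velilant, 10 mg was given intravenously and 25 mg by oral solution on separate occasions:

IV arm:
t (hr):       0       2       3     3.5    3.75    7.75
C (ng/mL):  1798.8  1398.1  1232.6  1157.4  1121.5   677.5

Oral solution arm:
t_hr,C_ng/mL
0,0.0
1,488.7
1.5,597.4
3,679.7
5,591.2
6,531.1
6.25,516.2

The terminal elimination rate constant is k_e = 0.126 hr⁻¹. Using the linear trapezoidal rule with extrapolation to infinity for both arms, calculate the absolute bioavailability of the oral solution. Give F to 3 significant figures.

F = 0.210

Trapezoidal AUC_0→7.75 (IV):
  [0→2]: (1798.8+1398.1)/2 × 2 = 3196.9
  [2→3]: (1398.1+1232.6)/2 × 1 = 1315.35
  [3→3.5]: (1232.6+1157.4)/2 × 0.5 = 597.5
  [3.5→3.75]: (1157.4+1121.5)/2 × 0.25 = 284.8625
  [3.75→7.75]: (1121.5+677.5)/2 × 4 = 3598.0
  Sum = 8992.6125 ng/mL·hr
IV tail: 677.5/0.126 = 5376.984; AUC_iv,0→∞ = 8992.6125 + 5376.984 = 14369.5965 ng/mL·hr
Trapezoidal AUC_0→6.25 (oral solution):
  [0→1]: (0.0+488.7)/2 × 1 = 244.35
  [1→1.5]: (488.7+597.4)/2 × 0.5 = 271.525
  [1.5→3]: (597.4+679.7)/2 × 1.5 = 957.825
  [3→5]: (679.7+591.2)/2 × 2 = 1270.9
  [5→6]: (591.2+531.1)/2 × 1 = 561.15
  [6→6.25]: (531.1+516.2)/2 × 0.25 = 130.9125
  Sum = 3436.6625 ng/mL·hr
oral solution tail: 516.2/0.126 = 4096.825; AUC_ev,0→∞ = 3436.6625 + 4096.825 = 7533.4875 ng/mL·hr
F = (AUC_ev/D_ev)/(AUC_iv/D_iv) = (7533.4875/25)/(14369.5965/10) = 301.3395/1436.96 = 0.2097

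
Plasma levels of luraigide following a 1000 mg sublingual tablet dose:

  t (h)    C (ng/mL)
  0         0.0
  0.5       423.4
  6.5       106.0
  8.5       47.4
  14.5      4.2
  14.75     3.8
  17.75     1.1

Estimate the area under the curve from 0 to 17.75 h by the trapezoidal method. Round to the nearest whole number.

AUC = 2011 ng/mL·h

Trapezoidal AUC_0→17.75:
  [0→0.5]: (0.0+423.4)/2 × 0.5 = 105.85
  [0.5→6.5]: (423.4+106.0)/2 × 6 = 1588.2
  [6.5→8.5]: (106.0+47.4)/2 × 2 = 153.4
  [8.5→14.5]: (47.4+4.2)/2 × 6 = 154.8
  [14.5→14.75]: (4.2+3.8)/2 × 0.25 = 1.0
  [14.75→17.75]: (3.8+1.1)/2 × 3 = 7.35
  Sum = 2010.6 ng/mL·h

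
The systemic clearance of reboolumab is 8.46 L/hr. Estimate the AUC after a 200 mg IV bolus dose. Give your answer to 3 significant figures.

AUC_0→∞ = Dose_iv / CL
        = 200 / 8.46 = 23.6407 mg/L·hr

AUC = 23.6 mg/L·hr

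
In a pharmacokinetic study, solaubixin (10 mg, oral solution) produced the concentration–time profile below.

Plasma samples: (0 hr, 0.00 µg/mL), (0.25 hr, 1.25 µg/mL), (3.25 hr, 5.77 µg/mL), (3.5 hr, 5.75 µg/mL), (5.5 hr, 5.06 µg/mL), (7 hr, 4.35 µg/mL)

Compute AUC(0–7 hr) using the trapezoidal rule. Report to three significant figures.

Trapezoidal AUC_0→7:
  [0→0.25]: (0.00+1.25)/2 × 0.25 = 0.15625
  [0.25→3.25]: (1.25+5.77)/2 × 3 = 10.53
  [3.25→3.5]: (5.77+5.75)/2 × 0.25 = 1.44
  [3.5→5.5]: (5.75+5.06)/2 × 2 = 10.81
  [5.5→7]: (5.06+4.35)/2 × 1.5 = 7.0575
  Sum = 29.99375 µg/mL·hr

AUC = 30.0 µg/mL·hr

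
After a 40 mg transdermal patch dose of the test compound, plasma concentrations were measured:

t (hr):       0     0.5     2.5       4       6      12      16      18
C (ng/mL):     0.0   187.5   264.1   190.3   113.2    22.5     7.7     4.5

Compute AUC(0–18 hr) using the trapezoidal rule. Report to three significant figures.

Trapezoidal AUC_0→18:
  [0→0.5]: (0.0+187.5)/2 × 0.5 = 46.875
  [0.5→2.5]: (187.5+264.1)/2 × 2 = 451.6
  [2.5→4]: (264.1+190.3)/2 × 1.5 = 340.8
  [4→6]: (190.3+113.2)/2 × 2 = 303.5
  [6→12]: (113.2+22.5)/2 × 6 = 407.1
  [12→16]: (22.5+7.7)/2 × 4 = 60.4
  [16→18]: (7.7+4.5)/2 × 2 = 12.2
  Sum = 1622.475 ng/mL·hr

AUC = 1620 ng/mL·hr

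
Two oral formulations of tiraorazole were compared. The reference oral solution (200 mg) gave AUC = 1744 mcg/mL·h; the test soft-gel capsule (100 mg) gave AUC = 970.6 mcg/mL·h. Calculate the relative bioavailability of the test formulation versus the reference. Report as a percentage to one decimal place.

F_rel = 111.3%

F_rel = (AUC_test/D_test) / (AUC_ref/D_ref)
      = (970.6/100) / (1744/200)
      = 9.706 / 8.72 = 1.1131 = 111.31%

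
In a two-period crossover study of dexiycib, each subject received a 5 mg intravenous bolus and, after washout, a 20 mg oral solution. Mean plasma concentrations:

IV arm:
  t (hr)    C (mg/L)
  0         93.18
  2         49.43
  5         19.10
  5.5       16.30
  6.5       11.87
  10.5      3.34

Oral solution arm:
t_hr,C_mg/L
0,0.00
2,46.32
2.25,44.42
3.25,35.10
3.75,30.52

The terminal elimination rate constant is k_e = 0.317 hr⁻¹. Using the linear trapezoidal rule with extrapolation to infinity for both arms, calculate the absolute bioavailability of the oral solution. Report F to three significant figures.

Trapezoidal AUC_0→10.5 (IV):
  [0→2]: (93.18+49.43)/2 × 2 = 142.61
  [2→5]: (49.43+19.10)/2 × 3 = 102.795
  [5→5.5]: (19.10+16.30)/2 × 0.5 = 8.85
  [5.5→6.5]: (16.30+11.87)/2 × 1 = 14.085
  [6.5→10.5]: (11.87+3.34)/2 × 4 = 30.42
  Sum = 298.76 mg/L·hr
IV tail: 3.34/0.317 = 10.536; AUC_iv,0→∞ = 298.76 + 10.536 = 309.296 mg/L·hr
Trapezoidal AUC_0→3.75 (oral solution):
  [0→2]: (0.00+46.32)/2 × 2 = 46.32
  [2→2.25]: (46.32+44.42)/2 × 0.25 = 11.3425
  [2.25→3.25]: (44.42+35.10)/2 × 1 = 39.76
  [3.25→3.75]: (35.10+30.52)/2 × 0.5 = 16.405
  Sum = 113.8275 mg/L·hr
oral solution tail: 30.52/0.317 = 96.278; AUC_ev,0→∞ = 113.8275 + 96.278 = 210.1055 mg/L·hr
F = (AUC_ev/D_ev)/(AUC_iv/D_iv) = (210.1055/20)/(309.296/5) = 10.505275/61.8592 = 0.1698

F = 0.170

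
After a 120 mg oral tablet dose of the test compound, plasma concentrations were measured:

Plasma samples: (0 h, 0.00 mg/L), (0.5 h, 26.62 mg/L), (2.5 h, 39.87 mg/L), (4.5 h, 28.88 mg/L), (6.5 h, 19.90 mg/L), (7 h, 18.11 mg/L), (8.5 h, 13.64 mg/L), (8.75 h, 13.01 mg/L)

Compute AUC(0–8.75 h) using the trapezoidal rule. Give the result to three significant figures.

AUC = 227 mg/L·h

Trapezoidal AUC_0→8.75:
  [0→0.5]: (0.00+26.62)/2 × 0.5 = 6.655
  [0.5→2.5]: (26.62+39.87)/2 × 2 = 66.49
  [2.5→4.5]: (39.87+28.88)/2 × 2 = 68.75
  [4.5→6.5]: (28.88+19.90)/2 × 2 = 48.78
  [6.5→7]: (19.90+18.11)/2 × 0.5 = 9.5025
  [7→8.5]: (18.11+13.64)/2 × 1.5 = 23.8125
  [8.5→8.75]: (13.64+13.01)/2 × 0.25 = 3.33125
  Sum = 227.32125 mg/L·h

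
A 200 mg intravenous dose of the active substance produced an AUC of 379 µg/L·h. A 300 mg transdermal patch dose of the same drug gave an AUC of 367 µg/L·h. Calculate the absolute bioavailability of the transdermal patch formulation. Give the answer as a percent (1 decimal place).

F = (AUC_ev / D_ev) / (AUC_iv / D_iv)
  = (367/300) / (379/200)
  = 1.22333 / 1.895 = 0.6456
  = 64.56%

F = 64.6%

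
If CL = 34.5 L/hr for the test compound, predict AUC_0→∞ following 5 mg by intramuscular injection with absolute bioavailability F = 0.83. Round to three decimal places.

AUC_0→∞ = F × Dose / CL
        = 0.83 × 5 / 34.5 = 0.12029 mg/L·hr

AUC = 0.120 mg/L·hr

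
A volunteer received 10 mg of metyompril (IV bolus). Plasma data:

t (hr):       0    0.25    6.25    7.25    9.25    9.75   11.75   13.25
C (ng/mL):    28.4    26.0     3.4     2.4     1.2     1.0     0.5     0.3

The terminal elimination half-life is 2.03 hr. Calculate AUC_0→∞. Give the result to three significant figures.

AUC = 105 ng/mL·hr

Trapezoidal AUC_0→13.25:
  [0→0.25]: (28.4+26.0)/2 × 0.25 = 6.8
  [0.25→6.25]: (26.0+3.4)/2 × 6 = 88.2
  [6.25→7.25]: (3.4+2.4)/2 × 1 = 2.9
  [7.25→9.25]: (2.4+1.2)/2 × 2 = 3.6
  [9.25→9.75]: (1.2+1.0)/2 × 0.5 = 0.55
  [9.75→11.75]: (1.0+0.5)/2 × 2 = 1.5
  [11.75→13.25]: (0.5+0.3)/2 × 1.5 = 0.6
  Sum = 104.15 ng/mL·hr
k_e = ln2 / t½ = 0.693147 / 2.03 = 0.3415 hr^-1
Extrapolated tail: C_last / k_e = 0.3 / 0.3415 = 0.878
AUC_0→∞ = 104.15 + 0.878 = 105.028 ng/mL·hr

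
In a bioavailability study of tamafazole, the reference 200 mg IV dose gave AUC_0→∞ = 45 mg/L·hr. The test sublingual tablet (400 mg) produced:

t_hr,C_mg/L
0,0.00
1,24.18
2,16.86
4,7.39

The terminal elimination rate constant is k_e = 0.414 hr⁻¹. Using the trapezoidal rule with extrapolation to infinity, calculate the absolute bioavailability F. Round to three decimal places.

F = 0.830

Trapezoidal AUC_0→4 (sublingual tablet):
  [0→1]: (0.00+24.18)/2 × 1 = 12.09
  [1→2]: (24.18+16.86)/2 × 1 = 20.52
  [2→4]: (16.86+7.39)/2 × 2 = 24.25
  Sum = 56.86 mg/L·hr
Tail: C_last/k_e = 7.39/0.414 = 17.850
AUC_0→∞ (sublingual tablet) = 56.86 + 17.850 = 74.71 mg/L·hr
F = (AUC_ev/D_ev)/(AUC_iv/D_iv) = (74.71/400)/(45/200) = 0.186775/0.225 = 0.8301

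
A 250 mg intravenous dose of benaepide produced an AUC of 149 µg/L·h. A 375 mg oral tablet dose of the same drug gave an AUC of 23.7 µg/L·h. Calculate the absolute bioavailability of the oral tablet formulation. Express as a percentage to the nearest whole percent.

F = (AUC_ev / D_ev) / (AUC_iv / D_iv)
  = (23.7/375) / (149/250)
  = 0.0632 / 0.596 = 0.1060
  = 10.60%

F = 11%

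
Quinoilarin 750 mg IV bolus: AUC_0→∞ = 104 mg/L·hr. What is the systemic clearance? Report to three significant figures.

CL = 7.21 L/hr

CL = Dose_iv / AUC_0→∞
   = 750 / 104 = 7.21154 L/hr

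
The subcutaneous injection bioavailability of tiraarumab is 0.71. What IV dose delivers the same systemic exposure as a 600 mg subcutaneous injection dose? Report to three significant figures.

Systemic exposure from an extravascular dose = F × D_ev, so the equivalent IV dose is F × D_ev.
D_iv = F × D_ev = 0.71 × 600 = 426 mg

D_iv = 426 mg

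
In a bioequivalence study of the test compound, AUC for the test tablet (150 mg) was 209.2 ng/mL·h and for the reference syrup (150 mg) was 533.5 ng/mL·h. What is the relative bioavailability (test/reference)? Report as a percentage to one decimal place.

F_rel = 39.2%

F_rel = (AUC_test/D_test) / (AUC_ref/D_ref)
      = (209.2/150) / (533.5/150)
      = 1.39467 / 3.55667 = 0.3921 = 39.21%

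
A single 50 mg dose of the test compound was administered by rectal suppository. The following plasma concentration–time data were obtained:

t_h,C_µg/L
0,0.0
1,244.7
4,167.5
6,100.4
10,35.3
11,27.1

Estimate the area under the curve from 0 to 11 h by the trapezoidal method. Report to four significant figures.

AUC = 1311 µg/L·h

Trapezoidal AUC_0→11:
  [0→1]: (0.0+244.7)/2 × 1 = 122.35
  [1→4]: (244.7+167.5)/2 × 3 = 618.3
  [4→6]: (167.5+100.4)/2 × 2 = 267.9
  [6→10]: (100.4+35.3)/2 × 4 = 271.4
  [10→11]: (35.3+27.1)/2 × 1 = 31.2
  Sum = 1311.15 µg/L·h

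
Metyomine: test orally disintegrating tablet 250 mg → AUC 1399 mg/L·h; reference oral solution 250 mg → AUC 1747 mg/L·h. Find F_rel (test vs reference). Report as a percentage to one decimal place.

F_rel = 80.1%

F_rel = (AUC_test/D_test) / (AUC_ref/D_ref)
      = (1399/250) / (1747/250)
      = 5.596 / 6.988 = 0.8008 = 80.08%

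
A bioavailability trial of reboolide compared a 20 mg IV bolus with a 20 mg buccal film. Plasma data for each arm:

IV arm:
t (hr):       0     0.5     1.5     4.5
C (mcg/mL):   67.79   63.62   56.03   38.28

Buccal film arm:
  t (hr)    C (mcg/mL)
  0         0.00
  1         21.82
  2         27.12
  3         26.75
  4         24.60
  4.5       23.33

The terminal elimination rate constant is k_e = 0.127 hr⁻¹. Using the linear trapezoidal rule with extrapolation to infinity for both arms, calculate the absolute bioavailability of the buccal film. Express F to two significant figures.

Trapezoidal AUC_0→4.5 (IV):
  [0→0.5]: (67.79+63.62)/2 × 0.5 = 32.8525
  [0.5→1.5]: (63.62+56.03)/2 × 1 = 59.825
  [1.5→4.5]: (56.03+38.28)/2 × 3 = 141.465
  Sum = 234.1425 mcg/mL·hr
IV tail: 38.28/0.127 = 301.417; AUC_iv,0→∞ = 234.1425 + 301.417 = 535.5595 mcg/mL·hr
Trapezoidal AUC_0→4.5 (buccal film):
  [0→1]: (0.00+21.82)/2 × 1 = 10.91
  [1→2]: (21.82+27.12)/2 × 1 = 24.47
  [2→3]: (27.12+26.75)/2 × 1 = 26.935
  [3→4]: (26.75+24.60)/2 × 1 = 25.675
  [4→4.5]: (24.60+23.33)/2 × 0.5 = 11.9825
  Sum = 99.9725 mcg/mL·hr
buccal film tail: 23.33/0.127 = 183.701; AUC_ev,0→∞ = 99.9725 + 183.701 = 283.6735 mcg/mL·hr
F = (AUC_ev/D_ev)/(AUC_iv/D_iv) = (283.6735/20)/(535.5595/20) = 14.183675/26.777975 = 0.5297

F = 0.53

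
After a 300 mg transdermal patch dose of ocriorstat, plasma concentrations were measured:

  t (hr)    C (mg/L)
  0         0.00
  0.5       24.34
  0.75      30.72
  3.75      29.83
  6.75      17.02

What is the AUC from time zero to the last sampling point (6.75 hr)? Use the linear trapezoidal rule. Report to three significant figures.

Trapezoidal AUC_0→6.75:
  [0→0.5]: (0.00+24.34)/2 × 0.5 = 6.085
  [0.5→0.75]: (24.34+30.72)/2 × 0.25 = 6.8825
  [0.75→3.75]: (30.72+29.83)/2 × 3 = 90.825
  [3.75→6.75]: (29.83+17.02)/2 × 3 = 70.275
  Sum = 174.0675 mg/L·hr

AUC = 174 mg/L·hr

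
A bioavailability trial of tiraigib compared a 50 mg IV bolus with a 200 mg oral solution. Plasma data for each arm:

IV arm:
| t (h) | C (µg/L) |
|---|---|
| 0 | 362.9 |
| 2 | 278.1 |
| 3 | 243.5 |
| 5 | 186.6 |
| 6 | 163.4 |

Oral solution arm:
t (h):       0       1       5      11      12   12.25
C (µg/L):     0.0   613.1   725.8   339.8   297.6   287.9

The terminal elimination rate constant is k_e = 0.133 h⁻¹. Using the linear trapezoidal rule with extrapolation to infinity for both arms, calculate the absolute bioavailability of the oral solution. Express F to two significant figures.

F = 0.80

Trapezoidal AUC_0→6 (IV):
  [0→2]: (362.9+278.1)/2 × 2 = 641.0
  [2→3]: (278.1+243.5)/2 × 1 = 260.8
  [3→5]: (243.5+186.6)/2 × 2 = 430.1
  [5→6]: (186.6+163.4)/2 × 1 = 175.0
  Sum = 1506.9 µg/L·h
IV tail: 163.4/0.133 = 1228.571; AUC_iv,0→∞ = 1506.9 + 1228.571 = 2735.471 µg/L·h
Trapezoidal AUC_0→12.25 (oral solution):
  [0→1]: (0.0+613.1)/2 × 1 = 306.55
  [1→5]: (613.1+725.8)/2 × 4 = 2677.8
  [5→11]: (725.8+339.8)/2 × 6 = 3196.8
  [11→12]: (339.8+297.6)/2 × 1 = 318.7
  [12→12.25]: (297.6+287.9)/2 × 0.25 = 73.1875
  Sum = 6573.0375 µg/L·h
oral solution tail: 287.9/0.133 = 2164.662; AUC_ev,0→∞ = 6573.0375 + 2164.662 = 8737.6995 µg/L·h
F = (AUC_ev/D_ev)/(AUC_iv/D_iv) = (8737.6995/200)/(2735.471/50) = 43.6885/54.70942 = 0.7986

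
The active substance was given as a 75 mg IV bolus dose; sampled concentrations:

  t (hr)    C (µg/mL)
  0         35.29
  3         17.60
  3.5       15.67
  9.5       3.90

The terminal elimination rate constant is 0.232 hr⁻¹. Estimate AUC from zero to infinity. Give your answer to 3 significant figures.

Trapezoidal AUC_0→9.5:
  [0→3]: (35.29+17.60)/2 × 3 = 79.335
  [3→3.5]: (17.60+15.67)/2 × 0.5 = 8.3175
  [3.5→9.5]: (15.67+3.90)/2 × 6 = 58.71
  Sum = 146.3625 µg/mL·hr
Extrapolated tail: C_last / k_e = 3.90 / 0.232 = 16.810
AUC_0→∞ = 146.3625 + 16.810 = 163.1725 µg/mL·hr

AUC = 163 µg/mL·hr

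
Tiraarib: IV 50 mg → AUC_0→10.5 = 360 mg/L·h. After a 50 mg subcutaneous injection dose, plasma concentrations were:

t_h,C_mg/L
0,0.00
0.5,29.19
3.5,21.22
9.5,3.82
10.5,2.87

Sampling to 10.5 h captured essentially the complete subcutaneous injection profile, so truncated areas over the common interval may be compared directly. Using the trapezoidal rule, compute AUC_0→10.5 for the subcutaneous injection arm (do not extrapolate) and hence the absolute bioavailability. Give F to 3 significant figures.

Trapezoidal AUC_0→10.5 (subcutaneous injection):
  [0→0.5]: (0.00+29.19)/2 × 0.5 = 7.2975
  [0.5→3.5]: (29.19+21.22)/2 × 3 = 75.615
  [3.5→9.5]: (21.22+3.82)/2 × 6 = 75.12
  [9.5→10.5]: (3.82+2.87)/2 × 1 = 3.345
  Sum = 161.3775 mg/L·h
F = (AUC_ev/D_ev)/(AUC_iv/D_iv) = (161.3775/50)/(360/50) = 3.22755/7.2 = 0.4483

F = 0.448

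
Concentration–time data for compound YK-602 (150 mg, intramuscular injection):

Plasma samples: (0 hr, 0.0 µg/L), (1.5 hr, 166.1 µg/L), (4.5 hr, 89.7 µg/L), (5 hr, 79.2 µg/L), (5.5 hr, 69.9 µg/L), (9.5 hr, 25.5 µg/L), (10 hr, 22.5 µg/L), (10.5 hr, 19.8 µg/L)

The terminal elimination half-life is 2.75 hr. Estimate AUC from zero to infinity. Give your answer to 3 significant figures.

AUC = 880 µg/L·hr

Trapezoidal AUC_0→10.5:
  [0→1.5]: (0.0+166.1)/2 × 1.5 = 124.575
  [1.5→4.5]: (166.1+89.7)/2 × 3 = 383.7
  [4.5→5]: (89.7+79.2)/2 × 0.5 = 42.225
  [5→5.5]: (79.2+69.9)/2 × 0.5 = 37.275
  [5.5→9.5]: (69.9+25.5)/2 × 4 = 190.8
  [9.5→10]: (25.5+22.5)/2 × 0.5 = 12.0
  [10→10.5]: (22.5+19.8)/2 × 0.5 = 10.575
  Sum = 801.15 µg/L·hr
k_e = ln2 / t½ = 0.693147 / 2.75 = 0.2521 hr^-1
Extrapolated tail: C_last / k_e = 19.8 / 0.2521 = 78.540
AUC_0→∞ = 801.15 + 78.540 = 879.69 µg/L·hr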